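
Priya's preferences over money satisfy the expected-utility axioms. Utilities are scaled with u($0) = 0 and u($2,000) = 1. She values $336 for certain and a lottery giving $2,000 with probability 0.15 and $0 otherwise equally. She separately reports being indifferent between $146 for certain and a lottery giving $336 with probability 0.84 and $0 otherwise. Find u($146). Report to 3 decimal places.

First, u($336) = 0.15·u($2,000) + 0.85·u($0) = 0.15.
The second indifference gives u($146) = 0.84·u($336) + 0.16·u($0) = 0.84·0.15 + 0.16·0.00 = 0.1260.

0.126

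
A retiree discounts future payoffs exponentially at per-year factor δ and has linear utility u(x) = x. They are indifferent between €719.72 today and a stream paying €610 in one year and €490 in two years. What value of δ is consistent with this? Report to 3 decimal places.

Equating present values: 719.72 = 610δ + 490δ².
That is, 490δ² + 610δ − 719.72 = 0, a quadratic in δ.
By the quadratic formula (taking the positive root), δ = (−610 + √1782751.20) / 980 ≈ 0.740.

δ ≈ 0.740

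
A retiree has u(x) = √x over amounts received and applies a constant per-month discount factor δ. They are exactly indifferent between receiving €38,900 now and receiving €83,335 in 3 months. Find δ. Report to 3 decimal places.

The payoff in 3 months is discounted by δ^3, so u(38900) = δ^3·u(83335) and δ^3 = u(38900)/u(83335).
Since u(x) = √x, δ^3 = √(38900/83335) = 0.68322.
Taking the cube root: δ = 0.68322^(1/3) ≈ 0.881.

δ ≈ 0.881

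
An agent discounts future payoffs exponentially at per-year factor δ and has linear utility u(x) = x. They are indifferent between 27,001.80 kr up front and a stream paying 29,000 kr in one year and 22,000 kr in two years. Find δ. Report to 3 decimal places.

Present value of the stream is 29000·δ + 22000·δ². Indifference gives 29000δ + 22000δ² = 27001.80.
That is, 22000δ² + 29000δ − 27001.80 = 0, a quadratic in δ.
By the quadratic formula (taking the positive root), δ = (−29000 + √3217158400.00) / 44000 ≈ 0.630.

δ ≈ 0.630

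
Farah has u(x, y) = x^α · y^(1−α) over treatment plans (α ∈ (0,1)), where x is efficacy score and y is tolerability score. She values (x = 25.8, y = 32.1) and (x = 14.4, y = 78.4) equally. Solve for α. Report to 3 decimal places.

α ≈ 0.605

Indifference: 25.8^α · 32.1^(1−α) = 14.4^α · 78.4^(1−α).
Taking logs: α·ln 25.8 + (1−α)·ln 32.1 = α·ln 14.4 + (1−α)·ln 78.4, i.e. α·0.583146 = (1−α)·0.892968.
Thus α·(1.476114) = 0.892968, so α = 0.892968/1.476114 ≈ 0.605.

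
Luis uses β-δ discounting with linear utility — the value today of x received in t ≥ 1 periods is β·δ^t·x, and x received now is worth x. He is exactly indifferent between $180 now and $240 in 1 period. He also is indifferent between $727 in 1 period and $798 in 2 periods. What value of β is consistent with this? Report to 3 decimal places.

From the later pair, β·δ^1·727 = β·δ^2·798; dividing through, δ = 727/798 = 0.91103.
Substituting δ into 180 = β·δ·240: β = 180/(218.647) ≈ 0.823.

β ≈ 0.823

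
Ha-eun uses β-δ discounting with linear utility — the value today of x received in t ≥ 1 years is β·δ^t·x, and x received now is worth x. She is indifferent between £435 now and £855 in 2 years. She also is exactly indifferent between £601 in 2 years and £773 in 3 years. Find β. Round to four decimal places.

β ≈ 0.8417

Both payoffs in the second observation are in the future, so β drops out: δ^2·601 = δ^3·773 ⇒ δ = 601/773 = 0.77749.
Now use the now-vs-future pair: 435 = β·δ^2·855 gives β = 435/(0.60449·855) ≈ 0.8417.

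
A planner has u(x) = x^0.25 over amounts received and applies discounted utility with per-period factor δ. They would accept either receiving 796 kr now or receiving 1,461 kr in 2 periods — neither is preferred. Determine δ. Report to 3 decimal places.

δ ≈ 0.927

Equating discounted utilities: u(796) = δ^2·u(1461) ⇒ δ^2 = u(796)/u(1461).
Since u(x) = x^0.25, δ^2 = (796/1461)^0.25 = 0.54483^0.25 = 0.85914.
Hence δ = (0.85914)^(1/2) = 0.92690.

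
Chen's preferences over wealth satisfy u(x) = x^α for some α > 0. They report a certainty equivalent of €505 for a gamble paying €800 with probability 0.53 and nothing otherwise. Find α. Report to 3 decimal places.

Since u(0) = 0, the lottery's EU is 0.53·800^α.
Indifference: 505^α = 0.53·800^α, so (505/800)^α = 0.53.
α = ln(0.53) / ln(505/800) = -0.634878/-0.460053 ≈ 1.380.

α ≈ 1.380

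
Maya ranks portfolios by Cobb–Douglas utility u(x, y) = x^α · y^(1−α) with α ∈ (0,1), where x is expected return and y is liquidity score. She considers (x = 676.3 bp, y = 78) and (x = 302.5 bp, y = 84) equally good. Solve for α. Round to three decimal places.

α ≈ 0.084

The Cobb–Douglas utilities coincide, so 676.3^α·78^(1−α) = 302.5^α·84^(1−α).
Rearrange to (676.3/302.5)^α = (84/78)^(1−α) and take logs: α·0.804555 = (1−α)·0.074108.
Thus α·(0.878663) = 0.074108, so α = 0.074108/0.878663 ≈ 0.084.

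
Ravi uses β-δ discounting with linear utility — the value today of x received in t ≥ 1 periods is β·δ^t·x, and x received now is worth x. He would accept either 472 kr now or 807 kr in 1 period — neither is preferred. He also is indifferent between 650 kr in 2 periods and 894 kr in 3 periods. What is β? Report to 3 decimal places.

β ≈ 0.804

The second indifference involves only future payoffs, so β cancels: β·δ^2·650 = β·δ^3·894, giving δ = 650/894 = 0.72707.
Now use the now-vs-future pair: 472 = β·δ·807 gives β = 472/(0.72707·807) ≈ 0.804.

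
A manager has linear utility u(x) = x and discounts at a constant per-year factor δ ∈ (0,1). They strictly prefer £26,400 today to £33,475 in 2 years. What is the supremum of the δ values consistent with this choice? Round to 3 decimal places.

δ < 0.888

The preference means 26400 > δ^2·33475.
Dividing by 33475: δ^2 < 0.78865. Both sides are positive, so the square root keeps the direction.
δ < (26400/33475)^(1/2) ≈ 0.888.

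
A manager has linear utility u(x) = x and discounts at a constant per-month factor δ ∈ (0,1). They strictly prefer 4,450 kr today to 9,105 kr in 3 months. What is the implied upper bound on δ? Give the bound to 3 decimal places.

Comparing present values: 4450 > δ^3·9105.
Hence δ^3 < 4450/9105 = 0.48874, and x ↦ x^(1/3) is increasing on (0,∞).
δ < (4450/9105)^(1/3) ≈ 0.788.

δ < 0.788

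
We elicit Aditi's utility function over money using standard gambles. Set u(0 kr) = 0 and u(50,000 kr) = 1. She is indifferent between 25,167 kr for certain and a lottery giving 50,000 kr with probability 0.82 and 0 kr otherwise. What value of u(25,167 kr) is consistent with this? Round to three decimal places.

u(25,167 kr) equals the lottery's expected utility: 0.82·1 + 0.18·0 = 0.82.

0.820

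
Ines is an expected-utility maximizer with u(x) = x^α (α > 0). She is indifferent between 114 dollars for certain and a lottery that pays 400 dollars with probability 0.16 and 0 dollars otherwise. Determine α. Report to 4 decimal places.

α ≈ 1.4599

The lottery's expected utility is 0.16·u(400) + 0.84·u(0) = 0.16·400^α (since u(0) = 0 for α > 0).
Indifference: 114^α = 0.16·400^α, so (114/400)^α = 0.16.
α = ln(0.16) / ln(114/400) = -1.8325815/-1.2552661 ≈ 1.4599.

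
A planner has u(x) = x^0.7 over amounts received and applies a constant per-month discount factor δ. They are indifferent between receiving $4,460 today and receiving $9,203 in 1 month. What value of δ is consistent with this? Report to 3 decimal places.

The payoff in 1 month is discounted by δ, so u(4460) = δ·u(9203) and δ = u(4460)/u(9203).
Since u(x) = x^0.7, δ = (4460/9203)^0.7 = 0.48462^0.7 = 0.60226.

δ ≈ 0.602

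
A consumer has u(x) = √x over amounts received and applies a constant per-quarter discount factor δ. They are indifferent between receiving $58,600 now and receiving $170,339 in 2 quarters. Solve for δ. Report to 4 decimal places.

δ ≈ 0.7659

The payoff in 2 quarters is discounted by δ^2, so u(58600) = δ^2·u(170339) and δ^2 = u(58600)/u(170339).
Since u(x) = √x, δ^2 = √(58600/170339) = 0.58653.
Taking the square root: δ = 0.58653^(1/2) ≈ 0.7659.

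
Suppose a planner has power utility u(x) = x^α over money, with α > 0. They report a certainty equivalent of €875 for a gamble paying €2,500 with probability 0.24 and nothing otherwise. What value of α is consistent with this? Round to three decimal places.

Since u(0) = 0, the lottery's EU is 0.24·2500^α.
Setting u(875) equal to that: 875^α = 0.24·2500^α ⇒ (875/2500)^α = 0.24.
Taking logs: α·ln(875/2500) = ln(0.24), so α = -1.427116 / -1.049822 ≈ 1.359.

α ≈ 1.359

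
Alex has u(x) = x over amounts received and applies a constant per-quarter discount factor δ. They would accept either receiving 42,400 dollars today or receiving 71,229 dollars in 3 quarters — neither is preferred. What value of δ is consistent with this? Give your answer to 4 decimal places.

δ ≈ 0.8412

Equating discounted utilities: u(42400) = δ^3·u(71229) ⇒ δ^3 = u(42400)/u(71229).
With u(x) = x: δ^3 = 42400/71229 = 0.59526.
Taking the cube root: δ = 0.59526^(1/3) ≈ 0.8412.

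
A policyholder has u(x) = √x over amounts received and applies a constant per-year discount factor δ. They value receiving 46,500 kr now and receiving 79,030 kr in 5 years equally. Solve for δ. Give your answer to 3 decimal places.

Indifference means u(46500) = δ^5 · u(79030), so δ^5 = u(46500)/u(79030).
Since u(x) = √x, δ^5 = √(46500/79030) = 0.76706.
Hence δ = (0.76706)^(1/5) = 0.94834.

δ ≈ 0.948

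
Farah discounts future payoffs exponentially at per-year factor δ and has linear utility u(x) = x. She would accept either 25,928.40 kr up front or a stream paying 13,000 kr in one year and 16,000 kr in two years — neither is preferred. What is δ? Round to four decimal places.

Equating present values: 25928.40 = 13000δ + 16000δ².
Rearranged: 16000δ² + 13000δ − 25928.40 = 0.
By the quadratic formula (taking the positive root), δ = (−13000 + √1828417600.00) / 32000 ≈ 0.9300.

δ ≈ 0.9300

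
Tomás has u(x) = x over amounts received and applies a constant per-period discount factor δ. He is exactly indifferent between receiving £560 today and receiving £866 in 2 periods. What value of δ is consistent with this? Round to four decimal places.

The payoff in 2 periods is discounted by δ^2, so u(560) = δ^2·u(866) and δ^2 = u(560)/u(866).
With u(x) = x: δ^2 = 560/866 = 0.64665.
Taking the square root: δ = 0.64665^(1/2) ≈ 0.8041.

δ ≈ 0.8041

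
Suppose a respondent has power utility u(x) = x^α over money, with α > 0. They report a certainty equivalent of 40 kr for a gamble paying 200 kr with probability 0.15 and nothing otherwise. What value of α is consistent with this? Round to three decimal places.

The lottery's expected utility is 0.15·u(200) + 0.85·u(0) = 0.15·200^α (since u(0) = 0 for α > 0).
Equating: 40^α = 0.15·200^α, i.e. 0.2000^α = 0.15.
Taking logs: α·ln(40/200) = ln(0.15), so α = -1.897120 / -1.609438 ≈ 1.179.

α ≈ 1.179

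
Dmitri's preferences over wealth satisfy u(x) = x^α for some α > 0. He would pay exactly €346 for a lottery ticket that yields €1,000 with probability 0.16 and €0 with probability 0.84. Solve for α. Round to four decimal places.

The lottery's expected utility is 0.16·u(1000) + 0.84·u(0) = 0.16·1000^α (since u(0) = 0 for α > 0).
Indifference: 346^α = 0.16·1000^α, so (346/1000)^α = 0.16.
Taking logs: α·ln(346/1000) = ln(0.16), so α = -1.8325815 / -1.0613165 ≈ 1.7267.

α ≈ 1.7267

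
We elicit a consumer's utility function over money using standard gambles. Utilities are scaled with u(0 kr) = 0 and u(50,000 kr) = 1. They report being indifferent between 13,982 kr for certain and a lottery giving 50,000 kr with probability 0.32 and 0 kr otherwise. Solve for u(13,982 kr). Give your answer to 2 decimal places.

0.32

By the standard-gamble method, u(13,982 kr) is just the indifference probability on the best outcome: 0.32.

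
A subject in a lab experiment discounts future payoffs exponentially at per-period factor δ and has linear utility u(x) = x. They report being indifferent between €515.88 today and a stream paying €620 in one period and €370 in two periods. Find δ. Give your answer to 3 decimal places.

Equating present values: 515.88 = 620δ + 370δ².
That is, 370δ² + 620δ − 515.88 = 0, a quadratic in δ.
By the quadratic formula (taking the positive root), δ = (−620 + √1147902.40) / 740 ≈ 0.610.

δ ≈ 0.610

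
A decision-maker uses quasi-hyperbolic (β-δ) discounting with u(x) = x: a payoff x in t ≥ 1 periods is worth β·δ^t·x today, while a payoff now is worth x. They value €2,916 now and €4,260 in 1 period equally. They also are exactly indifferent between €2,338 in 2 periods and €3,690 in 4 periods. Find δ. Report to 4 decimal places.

The second indifference involves only future payoffs, so β cancels: β·δ^2·2338 = β·δ^4·3690, giving δ^2 = 2338/3690 = 0.63360, so δ = 0.79599.

δ ≈ 0.7960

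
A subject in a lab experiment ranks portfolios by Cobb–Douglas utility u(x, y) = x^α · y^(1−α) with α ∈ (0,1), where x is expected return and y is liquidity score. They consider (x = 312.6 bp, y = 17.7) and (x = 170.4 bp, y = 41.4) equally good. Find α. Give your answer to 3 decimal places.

α ≈ 0.583

Indifference: 312.6^α · 17.7^(1−α) = 170.4^α · 41.4^(1−α).
Taking logs: α·ln 312.6 + (1−α)·ln 17.7 = α·ln 170.4 + (1−α)·ln 41.4, i.e. α·0.606776 = (1−α)·0.849716.
So α/(1−α) = (0.849716)/(0.606776) = 1.400378, and α = 1.400378/2.400378 ≈ 0.583.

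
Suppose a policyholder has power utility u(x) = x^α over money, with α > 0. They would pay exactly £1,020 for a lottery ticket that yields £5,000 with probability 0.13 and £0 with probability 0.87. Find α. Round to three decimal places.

α ≈ 1.283

Since u(0) = 0, the lottery's EU is 0.13·5000^α.
Equating: 1020^α = 0.13·5000^α, i.e. 0.2040^α = 0.13.
α = ln(0.13) / ln(1020/5000) = -2.040221/-1.589635 ≈ 1.283.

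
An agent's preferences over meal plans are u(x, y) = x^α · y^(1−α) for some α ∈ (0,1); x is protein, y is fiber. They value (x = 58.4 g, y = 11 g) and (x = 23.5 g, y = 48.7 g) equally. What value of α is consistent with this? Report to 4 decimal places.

Set the two utilities equal: 58.4^α·11^(1−α) = 23.5^α·48.7^(1−α).
Taking logs: α·ln 58.4 + (1−α)·ln 11 = α·ln 23.5 + (1−α)·ln 48.7, i.e. α·0.9103155 = (1−α)·1.4877838.
Thus α·(2.3980993) = 1.4877838, so α = 1.4877838/2.3980993 ≈ 0.6204.

α ≈ 0.6204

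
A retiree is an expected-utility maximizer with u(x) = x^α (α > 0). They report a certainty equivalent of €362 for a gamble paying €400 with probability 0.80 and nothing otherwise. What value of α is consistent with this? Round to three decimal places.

α ≈ 2.235

EU(lottery) = 0.80·400^α + 0.20·0 = 0.80·400^α.
Equating: 362^α = 0.80·400^α, i.e. 0.9050^α = 0.80.
Taking logs: α·ln(362/400) = ln(0.80), so α = -0.223144 / -0.099820 ≈ 2.235.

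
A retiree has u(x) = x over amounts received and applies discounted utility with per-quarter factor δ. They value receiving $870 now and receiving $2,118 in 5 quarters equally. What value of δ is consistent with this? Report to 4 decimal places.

δ ≈ 0.8370

The payoff in 5 quarters is discounted by δ^5, so u(870) = δ^5·u(2118) and δ^5 = u(870)/u(2118).
With u(x) = x: δ^5 = 870/2118 = 0.41076.
So δ = 0.41076^(1/5) ≈ 0.8370.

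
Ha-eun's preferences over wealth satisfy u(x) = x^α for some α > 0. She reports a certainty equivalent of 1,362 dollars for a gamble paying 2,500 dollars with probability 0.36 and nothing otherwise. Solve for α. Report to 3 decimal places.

The lottery's expected utility is 0.36·u(2500) + 0.64·u(0) = 0.36·2500^α (since u(0) = 0 for α > 0).
Setting u(1362) equal to that: 1362^α = 0.36·2500^α ⇒ (1362/2500)^α = 0.36.
Take logs: α = ln 0.36 / ln(1362/2500) ≈ 1.68218.

α ≈ 1.682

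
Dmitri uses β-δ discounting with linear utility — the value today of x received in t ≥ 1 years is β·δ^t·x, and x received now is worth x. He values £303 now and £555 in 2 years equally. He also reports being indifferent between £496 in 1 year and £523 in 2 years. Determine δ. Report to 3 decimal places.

From the later pair, β·δ^1·496 = β·δ^2·523; dividing through, δ = 496/523 = 0.94837.

δ ≈ 0.948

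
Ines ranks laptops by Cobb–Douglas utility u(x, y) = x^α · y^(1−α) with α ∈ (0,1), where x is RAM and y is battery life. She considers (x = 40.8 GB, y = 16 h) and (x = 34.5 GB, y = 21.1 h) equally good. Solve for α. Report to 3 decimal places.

α ≈ 0.623

Indifference: 40.8^α · 16^(1−α) = 34.5^α · 21.1^(1−α).
Taking logs: α·ln 40.8 + (1−α)·ln 16 = α·ln 34.5 + (1−α)·ln 21.1, i.e. α·0.167723 = (1−α)·0.276684.
With A = 0.167723 and B = 0.276684: α·A = (1−α)·B, so α = B/(A+B) = 0.276684/0.444407 ≈ 0.623.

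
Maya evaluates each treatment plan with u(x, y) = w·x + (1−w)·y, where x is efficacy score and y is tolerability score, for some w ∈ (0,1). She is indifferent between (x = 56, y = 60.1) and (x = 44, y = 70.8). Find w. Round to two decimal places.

u(56,60.1) = u(44,70.8) means w·56 + (1−w)·60.1 = w·44 + (1−w)·70.8.
w·(56−44) = (1−w)·(70.8−60.1), i.e. w·12 = (1−w)·10.7.
The marginal rate of substitution is 10.7/12, so w = 10.7/(12+10.7) = 0.47.

w = 0.47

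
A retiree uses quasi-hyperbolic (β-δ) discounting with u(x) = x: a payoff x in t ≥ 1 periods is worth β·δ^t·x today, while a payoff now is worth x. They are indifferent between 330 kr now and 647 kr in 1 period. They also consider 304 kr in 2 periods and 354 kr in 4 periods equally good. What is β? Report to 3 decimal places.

β ≈ 0.550

Both payoffs in the second observation are in the future, so β drops out: δ^2·304 = δ^4·354 ⇒ δ^2 = 304/354 = 0.85876, so δ = 0.92669.
Substituting δ into 330 = β·δ·647: β = 330/(599.569) ≈ 0.550.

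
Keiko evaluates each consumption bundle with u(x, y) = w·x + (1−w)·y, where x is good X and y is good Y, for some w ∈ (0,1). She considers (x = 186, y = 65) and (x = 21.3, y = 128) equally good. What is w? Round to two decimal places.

w = 0.28

Equating utilities: w·186 + (1−w)·65 = w·21.3 + (1−w)·128.
Collecting terms: w·164.7 = (1−w)·63.
The marginal rate of substitution is 63/164.7, so w = 63/(164.7+63) = 0.28.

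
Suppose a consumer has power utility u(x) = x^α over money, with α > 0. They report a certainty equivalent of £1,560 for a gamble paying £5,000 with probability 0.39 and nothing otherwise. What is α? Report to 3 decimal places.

α ≈ 0.808

EU(lottery) = 0.39·5000^α + 0.61·0 = 0.39·5000^α.
Equating: 1560^α = 0.39·5000^α, i.e. 0.3120^α = 0.39.
α = ln(0.39) / ln(1560/5000) = -0.941609/-1.164752 ≈ 0.808.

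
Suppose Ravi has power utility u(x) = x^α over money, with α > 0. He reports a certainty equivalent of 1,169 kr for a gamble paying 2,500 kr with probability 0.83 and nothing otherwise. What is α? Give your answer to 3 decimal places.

EU(lottery) = 0.83·2500^α + 0.17·0 = 0.83·2500^α.
Setting u(1169) equal to that: 1169^α = 0.83·2500^α ⇒ (1169/2500)^α = 0.83.
Take logs: α = ln 0.83 / ln(1169/2500) ≈ 0.24512.

α ≈ 0.245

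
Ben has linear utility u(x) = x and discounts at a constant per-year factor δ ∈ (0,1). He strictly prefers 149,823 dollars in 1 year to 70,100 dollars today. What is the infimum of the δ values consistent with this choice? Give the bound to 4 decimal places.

The preference means 70100 < δ·149823.
So δ > 70100/149823 = 0.46789.

δ > 0.4679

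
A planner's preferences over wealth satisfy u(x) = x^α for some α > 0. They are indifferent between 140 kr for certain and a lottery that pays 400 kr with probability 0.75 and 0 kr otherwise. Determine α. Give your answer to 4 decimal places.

α ≈ 0.2740

The lottery's expected utility is 0.75·u(400) + 0.25·u(0) = 0.75·400^α (since u(0) = 0 for α > 0).
Indifference: 140^α = 0.75·400^α, so (140/400)^α = 0.75.
Taking logs: α·ln(140/400) = ln(0.75), so α = -0.2876821 / -1.0498221 ≈ 0.2740.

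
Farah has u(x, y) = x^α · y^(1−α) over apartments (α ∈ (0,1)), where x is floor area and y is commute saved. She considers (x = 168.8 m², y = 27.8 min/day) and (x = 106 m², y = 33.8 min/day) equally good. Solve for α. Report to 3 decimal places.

Indifference: 168.8^α · 27.8^(1−α) = 106^α · 33.8^(1−α).
Taking logs: α·ln 168.8 + (1−α)·ln 27.8 = α·ln 106 + (1−α)·ln 33.8, i.e. α·0.465275 = (1−α)·0.195425.
Thus α·(0.660700) = 0.195425, so α = 0.195425/0.660700 ≈ 0.296.

α ≈ 0.296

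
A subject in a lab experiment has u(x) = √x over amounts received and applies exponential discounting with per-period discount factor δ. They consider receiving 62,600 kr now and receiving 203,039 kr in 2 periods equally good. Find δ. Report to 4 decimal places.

The payoff in 2 periods is discounted by δ^2, so u(62600) = δ^2·u(203039) and δ^2 = u(62600)/u(203039).
With u(x) = √x: δ^2 = √62600/√203039 = √(62600/203039) = 0.55526.
Taking the square root: δ = 0.55526^(1/2) ≈ 0.7452.

δ ≈ 0.7452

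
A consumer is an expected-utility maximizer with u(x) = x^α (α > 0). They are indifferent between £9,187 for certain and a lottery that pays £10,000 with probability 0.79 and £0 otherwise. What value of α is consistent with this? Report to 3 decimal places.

α ≈ 2.780

Since u(0) = 0, the lottery's EU is 0.79·10000^α.
Equating: 9187^α = 0.79·10000^α, i.e. 0.9187^α = 0.79.
Take logs: α = ln 0.79 / ln(9187/10000) ≈ 2.77989.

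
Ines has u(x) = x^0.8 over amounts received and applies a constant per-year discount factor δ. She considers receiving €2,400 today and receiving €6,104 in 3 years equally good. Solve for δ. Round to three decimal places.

δ ≈ 0.780

Indifference means u(2400) = δ^3 · u(6104), so δ^3 = u(2400)/u(6104).
Since u(x) = x^0.8, δ^3 = (2400/6104)^0.8 = 0.39318^0.8 = 0.47389.
Taking the cube root: δ = 0.47389^(1/3) ≈ 0.780.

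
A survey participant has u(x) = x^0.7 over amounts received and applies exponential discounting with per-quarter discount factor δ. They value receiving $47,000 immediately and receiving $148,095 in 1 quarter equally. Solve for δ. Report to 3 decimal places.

δ ≈ 0.448

Indifference means u(47000) = δ · u(148095), so δ = u(47000)/u(148095).
With u(x) = x^0.7: δ = 47000^0.7/148095^0.7 = (47000/148095)^0.7 = 0.44781.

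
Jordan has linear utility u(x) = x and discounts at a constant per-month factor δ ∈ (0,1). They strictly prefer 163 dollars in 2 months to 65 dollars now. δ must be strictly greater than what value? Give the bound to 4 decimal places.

δ > 0.6315

Comparing present values: 65 < δ^2·163.
So δ^2 > 65/163 = 0.39877; taking the square root of both positive sides preserves the inequality.
δ > 0.39877^(1/2) = 0.6315.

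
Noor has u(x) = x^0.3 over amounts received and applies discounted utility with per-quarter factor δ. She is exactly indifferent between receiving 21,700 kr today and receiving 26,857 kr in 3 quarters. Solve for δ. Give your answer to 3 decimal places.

δ ≈ 0.979

The payoff in 3 quarters is discounted by δ^3, so u(21700) = δ^3·u(26857) and δ^3 = u(21700)/u(26857).
With u(x) = x^0.3: δ^3 = 21700^0.3/26857^0.3 = (21700/26857)^0.3 = 0.93804.
Hence δ = (0.93804)^(1/3) = 0.97890.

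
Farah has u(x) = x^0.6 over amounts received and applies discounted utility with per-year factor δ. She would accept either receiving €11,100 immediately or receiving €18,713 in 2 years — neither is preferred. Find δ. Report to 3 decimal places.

The payoff in 2 years is discounted by δ^2, so u(11100) = δ^2·u(18713) and δ^2 = u(11100)/u(18713).
Since u(x) = x^0.6, δ^2 = (11100/18713)^0.6 = 0.59317^0.6 = 0.73098.
Hence δ = (0.73098)^(1/2) = 0.85498.

δ ≈ 0.855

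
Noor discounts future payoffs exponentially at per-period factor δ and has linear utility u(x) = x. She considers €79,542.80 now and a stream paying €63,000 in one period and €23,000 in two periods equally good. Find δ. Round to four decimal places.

The stream is worth 63000δ + 23000δ² today, so 63000δ + 23000δ² = 79542.80.
That is, 23000δ² + 63000δ − 79542.80 = 0, a quadratic in δ.
By the quadratic formula (taking the positive root), δ = (−63000 + √11286937600.00) / 46000 ≈ 0.9400.

δ ≈ 0.9400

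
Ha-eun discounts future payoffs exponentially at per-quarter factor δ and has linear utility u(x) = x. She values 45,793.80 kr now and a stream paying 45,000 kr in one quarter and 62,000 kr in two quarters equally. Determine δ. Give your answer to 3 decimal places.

The stream is worth 45000δ + 62000δ² today, so 45000δ + 62000δ² = 45793.80.
So 62000δ² + 45000δ − 45793.80 = 0.
δ = (−45000 + √(45000² + 4·62000·45793.80)) / (2·62000) = (−45000 + √13381862400.00) / 124000 ≈ 0.570.

δ ≈ 0.570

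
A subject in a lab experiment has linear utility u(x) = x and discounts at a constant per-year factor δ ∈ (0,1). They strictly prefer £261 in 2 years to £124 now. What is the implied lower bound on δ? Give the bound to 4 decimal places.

Comparing present values: 124 < δ^2·261.
Dividing by 261: δ^2 > 0.47510. Both sides are positive, so the square root keeps the direction.
δ > 0.47510^(1/2) = 0.6893.

δ > 0.6893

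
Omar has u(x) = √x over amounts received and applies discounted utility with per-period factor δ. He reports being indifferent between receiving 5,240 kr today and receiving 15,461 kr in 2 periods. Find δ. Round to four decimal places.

Equating discounted utilities: u(5240) = δ^2·u(15461) ⇒ δ^2 = u(5240)/u(15461).
Since u(x) = √x, δ^2 = √(5240/15461) = 0.58217.
Taking the square root: δ = 0.58217^(1/2) ≈ 0.7630.

δ ≈ 0.7630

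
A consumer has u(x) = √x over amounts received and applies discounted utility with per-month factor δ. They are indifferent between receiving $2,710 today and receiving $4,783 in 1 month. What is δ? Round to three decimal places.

Indifference means u(2710) = δ · u(4783), so δ = u(2710)/u(4783).
With u(x) = √x: δ = √2710/√4783 = √(2710/4783) = 0.75272.

δ ≈ 0.753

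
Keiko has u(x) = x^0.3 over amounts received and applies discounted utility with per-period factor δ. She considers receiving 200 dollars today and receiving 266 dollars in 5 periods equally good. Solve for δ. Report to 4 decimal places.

The payoff in 5 periods is discounted by δ^5, so u(200) = δ^5·u(266) and δ^5 = u(200)/u(266).
Since u(x) = x^0.3, δ^5 = (200/266)^0.3 = 0.75188^0.3 = 0.91800.
Hence δ = (0.91800)^(1/5) = 0.983035.

δ ≈ 0.9830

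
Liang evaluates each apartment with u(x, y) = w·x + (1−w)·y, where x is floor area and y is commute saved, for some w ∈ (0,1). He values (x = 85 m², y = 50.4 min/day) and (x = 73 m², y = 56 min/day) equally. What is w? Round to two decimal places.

w = 0.32

u(85,50.4) = u(73,56) means w·85 + (1−w)·50.4 = w·73 + (1−w)·56.
w·(85−73) = (1−w)·(56−50.4), i.e. w·12 = (1−w)·5.6.
So w/(1−w) = 5.6/12 = 0.4667, giving w = 5.6/(12+5.6) = 0.32.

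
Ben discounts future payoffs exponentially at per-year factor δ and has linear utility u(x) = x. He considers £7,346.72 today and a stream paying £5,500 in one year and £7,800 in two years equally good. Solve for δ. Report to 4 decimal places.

The stream is worth 5500δ + 7800δ² today, so 5500δ + 7800δ² = 7346.72.
Rearranged: 7800δ² + 5500δ − 7346.72 = 0.
By the quadratic formula (taking the positive root), δ = (−5500 + √259467664.00) / 15600 ≈ 0.6800.

δ ≈ 0.6800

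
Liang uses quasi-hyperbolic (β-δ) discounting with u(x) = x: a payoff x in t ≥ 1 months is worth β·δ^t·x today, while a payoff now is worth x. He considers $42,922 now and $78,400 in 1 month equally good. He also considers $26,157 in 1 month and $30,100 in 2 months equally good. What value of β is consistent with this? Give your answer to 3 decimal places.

From the later pair, β·δ^1·26157 = β·δ^2·30100; dividing through, δ = 26157/30100 = 0.86900.
The first indifference: 42922 = β·δ·78400, so β = 42922/(δ·78400) = 42922/(0.86900·78400) ≈ 0.630.

β ≈ 0.630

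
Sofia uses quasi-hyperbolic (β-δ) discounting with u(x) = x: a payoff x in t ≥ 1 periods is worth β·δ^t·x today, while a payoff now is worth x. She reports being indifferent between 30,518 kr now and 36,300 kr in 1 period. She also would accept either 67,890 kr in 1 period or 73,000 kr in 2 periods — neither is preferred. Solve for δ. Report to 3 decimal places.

δ ≈ 0.930

The second indifference involves only future payoffs, so β cancels: β·δ^1·67890 = β·δ^2·73000, giving δ = 67890/73000 = 0.93000.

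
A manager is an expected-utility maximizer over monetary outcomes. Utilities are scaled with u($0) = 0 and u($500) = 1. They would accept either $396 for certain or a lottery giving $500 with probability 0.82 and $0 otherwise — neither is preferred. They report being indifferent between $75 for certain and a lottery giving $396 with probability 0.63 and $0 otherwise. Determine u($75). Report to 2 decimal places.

0.52

First, u($396) = 0.82·u($500) + 0.18·u($0) = 0.82.
Chaining: u($75) = 0.63·0.82 + 0.37·0.00 = 0.5166.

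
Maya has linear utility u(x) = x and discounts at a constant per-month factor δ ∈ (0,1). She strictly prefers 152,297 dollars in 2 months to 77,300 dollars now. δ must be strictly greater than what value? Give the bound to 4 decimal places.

The preference means 77300 < δ^2·152297.
So δ^2 > 77300/152297 = 0.50756; taking the square root of both positive sides preserves the inequality.
δ > (77300/152297)^(1/2) ≈ 0.7124.

δ > 0.7124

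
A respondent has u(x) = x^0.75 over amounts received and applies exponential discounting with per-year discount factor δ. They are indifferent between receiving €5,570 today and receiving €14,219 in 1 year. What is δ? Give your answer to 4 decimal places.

Indifference means u(5570) = δ · u(14219), so δ = u(5570)/u(14219).
With u(x) = x^0.75: δ = 5570^0.75/14219^0.75 = (5570/14219)^0.75 = 0.49515.

δ ≈ 0.4952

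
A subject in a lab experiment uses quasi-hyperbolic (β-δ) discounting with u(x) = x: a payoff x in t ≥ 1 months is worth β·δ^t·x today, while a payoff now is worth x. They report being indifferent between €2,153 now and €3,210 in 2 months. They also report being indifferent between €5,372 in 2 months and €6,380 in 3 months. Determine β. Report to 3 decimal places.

β ≈ 0.946

The second indifference involves only future payoffs, so β cancels: β·δ^2·5372 = β·δ^3·6380, giving δ = 5372/6380 = 0.84201.
Substituting δ into 2153 = β·δ^2·3210: β = 2153/(2275.808) ≈ 0.946.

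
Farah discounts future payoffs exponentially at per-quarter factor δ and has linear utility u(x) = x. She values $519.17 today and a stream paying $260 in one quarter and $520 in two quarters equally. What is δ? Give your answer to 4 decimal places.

δ ≈ 0.7800

Equating present values: 519.17 = 260δ + 520δ².
That is, 520δ² + 260δ − 519.17 = 0, a quadratic in δ.
δ = (−260 + √(260² + 4·520·519.17)) / (2·520) = (−260 + √1147473.60) / 1040 ≈ 0.7800.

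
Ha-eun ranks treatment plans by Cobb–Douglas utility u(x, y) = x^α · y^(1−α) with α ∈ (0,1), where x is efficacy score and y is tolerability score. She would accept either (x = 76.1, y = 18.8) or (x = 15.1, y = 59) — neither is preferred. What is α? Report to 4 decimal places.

α ≈ 0.4142

Indifference: 76.1^α · 18.8^(1−α) = 15.1^α · 59^(1−α).
(76.1/15.1)^α = (59/18.8)^(1−α); take logs: α·ln(76.1/15.1) = (1−α)·ln(59/18.8), i.e. α·1.6173535 = (1−α)·1.1436806.
With A = 1.6173535 and B = 1.1436806: α·A = (1−α)·B, so α = B/(A+B) = 1.1436806/2.7610341 ≈ 0.4142.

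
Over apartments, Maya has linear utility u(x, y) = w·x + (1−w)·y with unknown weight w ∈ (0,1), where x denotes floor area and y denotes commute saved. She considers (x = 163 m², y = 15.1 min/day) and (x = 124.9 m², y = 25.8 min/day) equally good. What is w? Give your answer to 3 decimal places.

u(163,15.1) = u(124.9,25.8) means w·163 + (1−w)·15.1 = w·124.9 + (1−w)·25.8.
w·(163−124.9) = (1−w)·(25.8−15.1), i.e. w·38.1 = (1−w)·10.7.
Hence w = 10.7/(38.1+10.7) = 10.7/48.8 = 0.219.

w = 0.219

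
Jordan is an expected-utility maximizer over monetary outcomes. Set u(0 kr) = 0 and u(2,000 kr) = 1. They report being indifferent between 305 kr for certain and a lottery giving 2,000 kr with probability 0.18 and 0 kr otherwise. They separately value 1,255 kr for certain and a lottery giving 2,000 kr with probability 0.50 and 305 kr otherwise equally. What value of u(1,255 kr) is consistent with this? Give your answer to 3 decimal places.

0.590

The first gamble pins u(305 kr): it must equal 0.18·1 + 0.82·0 = 0.18.
Chaining: u(1,255 kr) = 0.50·1.00 + 0.50·0.18 = 0.5900.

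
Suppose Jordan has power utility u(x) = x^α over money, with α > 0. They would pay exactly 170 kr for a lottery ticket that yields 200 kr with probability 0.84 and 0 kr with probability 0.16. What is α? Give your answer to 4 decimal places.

α ≈ 1.0728

EU(lottery) = 0.84·200^α + 0.16·0 = 0.84·200^α.
Indifference: 170^α = 0.84·200^α, so (170/200)^α = 0.84.
Taking logs: α·ln(170/200) = ln(0.84), so α = -0.1743534 / -0.1625189 ≈ 1.0728.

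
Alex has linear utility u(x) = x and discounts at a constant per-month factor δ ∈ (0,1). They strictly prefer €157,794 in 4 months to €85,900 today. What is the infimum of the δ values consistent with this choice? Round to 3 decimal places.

Comparing present values: 85900 < δ^4·157794.
Hence δ^4 > 85900/157794 = 0.54438, and x ↦ x^(1/4) is increasing on (0,∞).
δ > 0.54438^(1/4) = 0.859.

δ > 0.859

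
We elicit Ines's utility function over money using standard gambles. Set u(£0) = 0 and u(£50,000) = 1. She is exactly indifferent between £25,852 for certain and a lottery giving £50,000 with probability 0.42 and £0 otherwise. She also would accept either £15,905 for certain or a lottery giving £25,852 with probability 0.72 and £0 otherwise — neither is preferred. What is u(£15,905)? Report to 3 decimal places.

0.302

The first gamble pins u(£25,852): it must equal 0.42·1 + 0.58·0 = 0.42.
Then u(£15,905) = 0.72·u(£25,852) + 0.28·u(£0) = 0.72·0.42 + 0.28·0.00 = 0.3024.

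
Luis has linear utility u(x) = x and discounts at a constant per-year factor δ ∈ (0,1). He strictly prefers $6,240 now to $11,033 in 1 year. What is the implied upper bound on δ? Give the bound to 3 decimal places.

δ < 0.566

Comparing present values: 6240 > δ·11033.
Dividing through by 11033 gives δ < 0.56558.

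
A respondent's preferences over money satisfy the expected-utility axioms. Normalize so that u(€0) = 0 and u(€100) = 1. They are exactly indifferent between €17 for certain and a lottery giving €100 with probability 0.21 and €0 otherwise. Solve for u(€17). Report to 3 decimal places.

u(€17) equals the lottery's expected utility: 0.21·1 + 0.79·0 = 0.21.

0.210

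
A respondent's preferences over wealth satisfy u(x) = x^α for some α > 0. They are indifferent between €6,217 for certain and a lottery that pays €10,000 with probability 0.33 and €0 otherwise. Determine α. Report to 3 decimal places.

Since u(0) = 0, the lottery's EU is 0.33·10000^α.
Equating: 6217^α = 0.33·10000^α, i.e. 0.6217^α = 0.33.
Take logs: α = ln 0.33 / ln(6217/10000) ≈ 2.33257.

α ≈ 2.333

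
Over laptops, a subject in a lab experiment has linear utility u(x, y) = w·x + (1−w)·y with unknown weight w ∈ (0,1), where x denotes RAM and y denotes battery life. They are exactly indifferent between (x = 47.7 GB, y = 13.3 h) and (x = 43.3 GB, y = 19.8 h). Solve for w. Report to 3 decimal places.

w = 0.596

Equating utilities: w·47.7 + (1−w)·13.3 = w·43.3 + (1−w)·19.8.
w·(47.7−43.3) = (1−w)·(19.8−13.3), i.e. w·4.4 = (1−w)·6.5.
The marginal rate of substitution is 6.5/4.4, so w = 6.5/(4.4+6.5) = 0.596.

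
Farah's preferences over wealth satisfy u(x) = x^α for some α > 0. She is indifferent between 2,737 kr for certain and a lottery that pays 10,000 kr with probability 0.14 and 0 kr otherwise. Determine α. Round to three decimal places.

Since u(0) = 0, the lottery's EU is 0.14·10000^α.
Indifference: 2737^α = 0.14·10000^α, so (2737/10000)^α = 0.14.
Taking logs: α·ln(2737/10000) = ln(0.14), so α = -1.966113 / -1.295723 ≈ 1.517.

α ≈ 1.517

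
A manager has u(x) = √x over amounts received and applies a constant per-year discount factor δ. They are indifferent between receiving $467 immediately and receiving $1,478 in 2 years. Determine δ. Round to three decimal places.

δ ≈ 0.750

Indifference means u(467) = δ^2 · u(1478), so δ^2 = u(467)/u(1478).
With u(x) = √x: δ^2 = √467/√1478 = √(467/1478) = 0.56211.
Hence δ = (0.56211)^(1/2) = 0.74974.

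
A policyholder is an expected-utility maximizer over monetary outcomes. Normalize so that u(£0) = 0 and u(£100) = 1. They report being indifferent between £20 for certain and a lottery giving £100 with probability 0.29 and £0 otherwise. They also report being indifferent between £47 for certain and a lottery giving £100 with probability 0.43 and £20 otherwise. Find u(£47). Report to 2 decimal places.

0.60

From the first indifference, u(£20) = 0.29·u(£100) + 0.71·u(£0) = 0.29·1 + 0.71·0 = 0.29.
Chaining: u(£47) = 0.43·1.00 + 0.57·0.29 = 0.5953.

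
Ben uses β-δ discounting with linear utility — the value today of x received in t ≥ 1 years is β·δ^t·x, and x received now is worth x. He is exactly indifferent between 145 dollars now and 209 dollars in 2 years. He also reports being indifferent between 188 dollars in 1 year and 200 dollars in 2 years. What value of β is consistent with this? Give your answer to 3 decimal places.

Both payoffs in the second observation are in the future, so β drops out: δ^1·188 = δ^2·200 ⇒ δ = 188/200 = 0.94000.
Now use the now-vs-future pair: 145 = β·δ^2·209 gives β = 145/(0.88360·209) ≈ 0.785.

β ≈ 0.785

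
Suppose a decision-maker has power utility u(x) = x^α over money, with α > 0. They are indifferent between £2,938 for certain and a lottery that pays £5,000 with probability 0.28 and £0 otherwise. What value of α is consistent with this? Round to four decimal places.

The lottery's expected utility is 0.28·u(5000) + 0.72·u(0) = 0.28·5000^α (since u(0) = 0 for α > 0).
Indifference: 2938^α = 0.28·5000^α, so (2938/5000)^α = 0.28.
α = ln(0.28) / ln(2938/5000) = -1.2729657/-0.5317088 ≈ 2.3941.

α ≈ 2.3941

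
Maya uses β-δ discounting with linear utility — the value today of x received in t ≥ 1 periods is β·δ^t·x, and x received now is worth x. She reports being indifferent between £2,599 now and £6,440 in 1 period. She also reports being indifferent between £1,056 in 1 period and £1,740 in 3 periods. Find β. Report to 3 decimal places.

From the later pair, β·δ^1·1056 = β·δ^3·1740; dividing through, δ^2 = 1056/1740 = 0.60690, so δ = 0.77904.
The first indifference: 2599 = β·δ·6440, so β = 2599/(δ·6440) = 2599/(0.77904·6440) ≈ 0.518.

β ≈ 0.518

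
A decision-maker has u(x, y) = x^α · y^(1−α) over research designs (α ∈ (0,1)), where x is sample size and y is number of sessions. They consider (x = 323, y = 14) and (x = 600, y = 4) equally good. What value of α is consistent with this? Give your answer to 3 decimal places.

Indifference: 323^α · 14^(1−α) = 600^α · 4^(1−α).
Taking logs: α·ln 323 + (1−α)·ln 14 = α·ln 600 + (1−α)·ln 4, i.e. α·-0.619277 = (1−α)·-1.252763.
So α/(1−α) = (-1.252763)/(-0.619277) = 2.022944, and α = 2.022944/3.022944 ≈ 0.669.

α ≈ 0.669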